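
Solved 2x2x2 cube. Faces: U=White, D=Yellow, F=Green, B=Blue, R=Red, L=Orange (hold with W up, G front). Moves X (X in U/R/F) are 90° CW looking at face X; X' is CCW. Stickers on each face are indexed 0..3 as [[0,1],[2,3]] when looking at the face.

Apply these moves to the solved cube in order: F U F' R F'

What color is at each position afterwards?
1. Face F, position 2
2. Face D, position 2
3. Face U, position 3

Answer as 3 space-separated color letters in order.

After move 1 (F): F=GGGG U=WWOO R=WRWR D=RRYY L=OYOY
After move 2 (U): U=OWOW F=WRGG R=BBWR B=OYBB L=GGOY
After move 3 (F'): F=RGWG U=OWBW R=RBRR D=GYYY L=GWOO
After move 4 (R): R=RRRB U=OGBG F=RYWY D=GBYO B=WYWB
After move 5 (F'): F=YYRW U=OGRR R=BRGB D=WOYO L=GGOB
Query 1: F[2] = R
Query 2: D[2] = Y
Query 3: U[3] = R

Answer: R Y R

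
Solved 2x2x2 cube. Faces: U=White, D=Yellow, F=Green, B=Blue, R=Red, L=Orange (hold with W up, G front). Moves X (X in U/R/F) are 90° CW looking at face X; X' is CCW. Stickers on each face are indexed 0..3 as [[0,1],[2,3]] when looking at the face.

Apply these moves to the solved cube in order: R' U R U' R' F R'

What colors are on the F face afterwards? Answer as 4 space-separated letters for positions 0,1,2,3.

Answer: G W B O

Derivation:
After move 1 (R'): R=RRRR U=WBWB F=GWGW D=YGYG B=YBYB
After move 2 (U): U=WWBB F=RRGW R=YBRR B=OOYB L=GWOO
After move 3 (R): R=RYRB U=WRBW F=RGGG D=YYYO B=BOWB
After move 4 (U'): U=RWWB F=GWGG R=RGRB B=RYWB L=BOOO
After move 5 (R'): R=GBRR U=RWWR F=GWGB D=YWYG B=OYYB
After move 6 (F): F=GGBW U=RWOO R=WBRR D=RGYG L=BYOW
After move 7 (R'): R=BRWR U=RYOO F=GWBO D=RGYW B=GYGB
Query: F face = GWBO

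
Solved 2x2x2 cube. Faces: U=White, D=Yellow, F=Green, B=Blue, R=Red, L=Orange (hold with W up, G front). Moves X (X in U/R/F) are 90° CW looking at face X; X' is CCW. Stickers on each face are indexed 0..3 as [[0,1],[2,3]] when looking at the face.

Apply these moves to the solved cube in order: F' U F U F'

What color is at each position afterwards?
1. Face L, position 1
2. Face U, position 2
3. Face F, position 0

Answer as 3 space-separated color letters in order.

After move 1 (F'): F=GGGG U=WWRR R=YRYR D=OOYY L=OWOW
After move 2 (U): U=RWRW F=YRGG R=BBYR B=OWBB L=GGOW
After move 3 (F): F=GYGR U=RWWG R=RBWR D=YBYY L=GOOO
After move 4 (U): U=WRGW F=RBGR R=OWWR B=GOBB L=GYOO
After move 5 (F'): F=BRRG U=WROW R=BWYR D=YOYY L=GWOG
Query 1: L[1] = W
Query 2: U[2] = O
Query 3: F[0] = B

Answer: W O B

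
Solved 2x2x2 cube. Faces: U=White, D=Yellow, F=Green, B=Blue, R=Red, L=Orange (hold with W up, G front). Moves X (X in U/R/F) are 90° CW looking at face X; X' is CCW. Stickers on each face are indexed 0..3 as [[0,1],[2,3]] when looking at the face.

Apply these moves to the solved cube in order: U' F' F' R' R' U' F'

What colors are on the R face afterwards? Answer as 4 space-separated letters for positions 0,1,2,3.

After move 1 (U'): U=WWWW F=OOGG R=GGRR B=RRBB L=BBOO
After move 2 (F'): F=OGOG U=WWGR R=YGYR D=BOYY L=BWOW
After move 3 (F'): F=GGOO U=WWYY R=OGBR D=WWYY L=BROG
After move 4 (R'): R=GROB U=WBYR F=GWOY D=WGYO B=YRWB
After move 5 (R'): R=RBGO U=WWYY F=GBOR D=WWYY B=ORGB
After move 6 (U'): U=WYWY F=BROR R=GBGO B=RBGB L=OROG
After move 7 (F'): F=RRBO U=WYGG R=WBWO D=RGYY L=OYOW
Query: R face = WBWO

Answer: W B W O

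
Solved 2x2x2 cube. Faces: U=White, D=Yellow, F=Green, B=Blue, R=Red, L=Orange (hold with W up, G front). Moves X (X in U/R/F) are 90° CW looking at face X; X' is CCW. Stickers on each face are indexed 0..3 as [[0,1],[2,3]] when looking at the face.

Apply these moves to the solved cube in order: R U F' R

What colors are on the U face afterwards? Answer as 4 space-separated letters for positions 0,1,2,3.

After move 1 (R): R=RRRR U=WGWG F=GYGY D=YBYB B=WBWB
After move 2 (U): U=WWGG F=RRGY R=WBRR B=OOWB L=GYOO
After move 3 (F'): F=RYRG U=WWWR R=BBYR D=YOYB L=GGOG
After move 4 (R): R=YBRB U=WYWG F=RORB D=YWYO B=ROWB
Query: U face = WYWG

Answer: W Y W G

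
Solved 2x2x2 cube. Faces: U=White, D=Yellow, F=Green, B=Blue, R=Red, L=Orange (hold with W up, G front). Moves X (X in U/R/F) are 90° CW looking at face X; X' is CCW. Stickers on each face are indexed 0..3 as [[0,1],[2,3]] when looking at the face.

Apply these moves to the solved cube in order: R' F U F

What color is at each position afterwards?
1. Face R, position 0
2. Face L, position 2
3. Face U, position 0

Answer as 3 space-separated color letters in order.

After move 1 (R'): R=RRRR U=WBWB F=GWGW D=YGYG B=YBYB
After move 2 (F): F=GGWW U=WBOO R=WRBR D=RRYG L=OYOG
After move 3 (U): U=OWOB F=WRWW R=YBBR B=OYYB L=GGOG
After move 4 (F): F=WWWR U=OWGG R=OBBR D=BYYG L=GROR
Query 1: R[0] = O
Query 2: L[2] = O
Query 3: U[0] = O

Answer: O O O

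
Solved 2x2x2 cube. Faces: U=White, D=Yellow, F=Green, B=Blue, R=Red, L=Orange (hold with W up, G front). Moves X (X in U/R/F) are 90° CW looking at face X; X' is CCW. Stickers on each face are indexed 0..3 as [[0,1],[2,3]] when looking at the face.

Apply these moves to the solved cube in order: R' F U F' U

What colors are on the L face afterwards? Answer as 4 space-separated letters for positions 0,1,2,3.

Answer: R W O O

Derivation:
After move 1 (R'): R=RRRR U=WBWB F=GWGW D=YGYG B=YBYB
After move 2 (F): F=GGWW U=WBOO R=WRBR D=RRYG L=OYOG
After move 3 (U): U=OWOB F=WRWW R=YBBR B=OYYB L=GGOG
After move 4 (F'): F=RWWW U=OWYB R=RBRR D=GGYG L=GBOO
After move 5 (U): U=YOBW F=RBWW R=OYRR B=GBYB L=RWOO
Query: L face = RWOO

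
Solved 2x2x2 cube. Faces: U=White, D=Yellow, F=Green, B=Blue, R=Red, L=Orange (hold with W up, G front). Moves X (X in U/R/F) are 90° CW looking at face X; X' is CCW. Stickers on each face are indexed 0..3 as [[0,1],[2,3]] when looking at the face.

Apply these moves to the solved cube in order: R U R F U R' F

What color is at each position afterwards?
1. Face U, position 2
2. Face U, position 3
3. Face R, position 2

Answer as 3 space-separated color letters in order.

Answer: W R G

Derivation:
After move 1 (R): R=RRRR U=WGWG F=GYGY D=YBYB B=WBWB
After move 2 (U): U=WWGG F=RRGY R=WBRR B=OOWB L=GYOO
After move 3 (R): R=RWRB U=WRGY F=RBGB D=YWYO B=GOWB
After move 4 (F): F=GRBB U=WROY R=GWYB D=RRYO L=GYOW
After move 5 (U): U=OWYR F=GWBB R=GOYB B=GYWB L=GROW
After move 6 (R'): R=OBGY U=OWYG F=GWBR D=RWYB B=OYRB
After move 7 (F): F=BGRW U=OWWR R=YBGY D=GOYB L=GROW
Query 1: U[2] = W
Query 2: U[3] = R
Query 3: R[2] = G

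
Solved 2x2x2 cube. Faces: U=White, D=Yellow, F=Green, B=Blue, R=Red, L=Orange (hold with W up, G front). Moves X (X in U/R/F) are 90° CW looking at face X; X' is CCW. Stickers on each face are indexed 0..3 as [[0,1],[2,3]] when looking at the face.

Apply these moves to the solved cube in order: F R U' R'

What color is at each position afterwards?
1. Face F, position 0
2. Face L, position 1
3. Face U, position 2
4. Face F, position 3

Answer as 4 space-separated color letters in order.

After move 1 (F): F=GGGG U=WWOO R=WRWR D=RRYY L=OYOY
After move 2 (R): R=WWRR U=WGOG F=GRGY D=RBYB B=OBWB
After move 3 (U'): U=GGWO F=OYGY R=GRRR B=WWWB L=OBOY
After move 4 (R'): R=RRGR U=GWWW F=OGGO D=RYYY B=BWBB
Query 1: F[0] = O
Query 2: L[1] = B
Query 3: U[2] = W
Query 4: F[3] = O

Answer: O B W O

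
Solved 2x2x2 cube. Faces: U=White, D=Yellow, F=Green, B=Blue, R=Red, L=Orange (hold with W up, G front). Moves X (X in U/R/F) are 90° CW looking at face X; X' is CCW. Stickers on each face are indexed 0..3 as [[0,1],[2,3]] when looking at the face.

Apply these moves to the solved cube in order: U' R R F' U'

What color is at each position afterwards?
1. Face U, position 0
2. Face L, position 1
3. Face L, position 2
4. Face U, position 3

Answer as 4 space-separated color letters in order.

After move 1 (U'): U=WWWW F=OOGG R=GGRR B=RRBB L=BBOO
After move 2 (R): R=RGRG U=WOWG F=OYGY D=YBYR B=WRWB
After move 3 (R): R=RRGG U=WYWY F=OBGR D=YWYW B=GROB
After move 4 (F'): F=BROG U=WYRG R=WRYG D=BOYW L=BYOW
After move 5 (U'): U=YGWR F=BYOG R=BRYG B=WROB L=GROW
Query 1: U[0] = Y
Query 2: L[1] = R
Query 3: L[2] = O
Query 4: U[3] = R

Answer: Y R O R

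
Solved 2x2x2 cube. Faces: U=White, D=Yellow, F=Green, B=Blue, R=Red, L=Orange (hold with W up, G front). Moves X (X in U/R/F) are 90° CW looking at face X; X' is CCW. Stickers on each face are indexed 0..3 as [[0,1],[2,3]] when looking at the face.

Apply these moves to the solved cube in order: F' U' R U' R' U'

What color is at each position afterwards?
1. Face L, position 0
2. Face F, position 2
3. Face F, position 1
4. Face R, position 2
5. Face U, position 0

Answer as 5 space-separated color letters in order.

After move 1 (F'): F=GGGG U=WWRR R=YRYR D=OOYY L=OWOW
After move 2 (U'): U=WRWR F=OWGG R=GGYR B=YRBB L=BBOW
After move 3 (R): R=YGRG U=WWWG F=OOGY D=OBYY B=RRRB
After move 4 (U'): U=WGWW F=BBGY R=OORG B=YGRB L=RROW
After move 5 (R'): R=OGOR U=WRWY F=BGGW D=OBYY B=YGBB
After move 6 (U'): U=RYWW F=RRGW R=BGOR B=OGBB L=YGOW
Query 1: L[0] = Y
Query 2: F[2] = G
Query 3: F[1] = R
Query 4: R[2] = O
Query 5: U[0] = R

Answer: Y G R O R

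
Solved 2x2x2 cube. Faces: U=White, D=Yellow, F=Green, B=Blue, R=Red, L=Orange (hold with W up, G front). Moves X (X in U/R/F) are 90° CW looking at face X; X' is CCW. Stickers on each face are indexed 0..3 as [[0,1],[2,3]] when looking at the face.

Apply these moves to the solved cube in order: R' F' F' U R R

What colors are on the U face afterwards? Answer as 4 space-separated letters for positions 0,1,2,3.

Answer: G W Y G

Derivation:
After move 1 (R'): R=RRRR U=WBWB F=GWGW D=YGYG B=YBYB
After move 2 (F'): F=WWGG U=WBRR R=GRYR D=OOYG L=OBOW
After move 3 (F'): F=WGWG U=WBGY R=OROR D=BWYG L=OROR
After move 4 (U): U=GWYB F=ORWG R=YBOR B=ORYB L=WGOR
After move 5 (R): R=OYRB U=GRYG F=OWWG D=BYYO B=BRWB
After move 6 (R): R=ROBY U=GWYG F=OYWO D=BWYB B=GRRB
Query: U face = GWYG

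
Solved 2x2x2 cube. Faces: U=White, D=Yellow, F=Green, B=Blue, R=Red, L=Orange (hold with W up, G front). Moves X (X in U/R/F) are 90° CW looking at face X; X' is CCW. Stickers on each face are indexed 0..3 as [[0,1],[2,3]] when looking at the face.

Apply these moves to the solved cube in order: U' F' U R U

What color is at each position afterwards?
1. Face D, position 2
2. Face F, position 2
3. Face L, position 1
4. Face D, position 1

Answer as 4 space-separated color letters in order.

After move 1 (U'): U=WWWW F=OOGG R=GGRR B=RRBB L=BBOO
After move 2 (F'): F=OGOG U=WWGR R=YGYR D=BOYY L=BWOW
After move 3 (U): U=GWRW F=YGOG R=RRYR B=BWBB L=OGOW
After move 4 (R): R=YRRR U=GGRG F=YOOY D=BBYB B=WWWB
After move 5 (U): U=RGGG F=YROY R=WWRR B=OGWB L=YOOW
Query 1: D[2] = Y
Query 2: F[2] = O
Query 3: L[1] = O
Query 4: D[1] = B

Answer: Y O O B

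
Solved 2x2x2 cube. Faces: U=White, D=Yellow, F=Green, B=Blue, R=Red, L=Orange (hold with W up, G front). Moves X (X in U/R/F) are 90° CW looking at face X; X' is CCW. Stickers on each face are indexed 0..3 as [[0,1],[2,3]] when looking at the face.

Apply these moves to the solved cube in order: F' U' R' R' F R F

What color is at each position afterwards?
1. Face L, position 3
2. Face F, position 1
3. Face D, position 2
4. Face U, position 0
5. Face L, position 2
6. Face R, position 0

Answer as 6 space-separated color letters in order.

After move 1 (F'): F=GGGG U=WWRR R=YRYR D=OOYY L=OWOW
After move 2 (U'): U=WRWR F=OWGG R=GGYR B=YRBB L=BBOW
After move 3 (R'): R=GRGY U=WBWY F=ORGR D=OWYG B=YROB
After move 4 (R'): R=RYGG U=WOWY F=OBGY D=ORYR B=GRWB
After move 5 (F): F=GOYB U=WOWB R=WYYG D=GRYR L=BOOR
After move 6 (R): R=YWGY U=WOWB F=GRYR D=GWYG B=BROB
After move 7 (F): F=YGRR U=WORO R=WWBY D=GYYG L=BGOW
Query 1: L[3] = W
Query 2: F[1] = G
Query 3: D[2] = Y
Query 4: U[0] = W
Query 5: L[2] = O
Query 6: R[0] = W

Answer: W G Y W O W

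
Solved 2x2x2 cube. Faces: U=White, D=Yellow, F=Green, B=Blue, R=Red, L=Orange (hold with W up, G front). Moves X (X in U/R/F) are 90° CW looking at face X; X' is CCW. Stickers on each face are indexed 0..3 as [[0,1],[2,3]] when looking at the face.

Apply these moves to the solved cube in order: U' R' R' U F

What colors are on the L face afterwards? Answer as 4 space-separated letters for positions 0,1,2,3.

After move 1 (U'): U=WWWW F=OOGG R=GGRR B=RRBB L=BBOO
After move 2 (R'): R=GRGR U=WBWR F=OWGW D=YOYG B=YRYB
After move 3 (R'): R=RRGG U=WYWY F=OBGR D=YWYW B=GROB
After move 4 (U): U=WWYY F=RRGR R=GRGG B=BBOB L=OBOO
After move 5 (F): F=GRRR U=WWOB R=YRYG D=GGYW L=OYOW
Query: L face = OYOW

Answer: O Y O W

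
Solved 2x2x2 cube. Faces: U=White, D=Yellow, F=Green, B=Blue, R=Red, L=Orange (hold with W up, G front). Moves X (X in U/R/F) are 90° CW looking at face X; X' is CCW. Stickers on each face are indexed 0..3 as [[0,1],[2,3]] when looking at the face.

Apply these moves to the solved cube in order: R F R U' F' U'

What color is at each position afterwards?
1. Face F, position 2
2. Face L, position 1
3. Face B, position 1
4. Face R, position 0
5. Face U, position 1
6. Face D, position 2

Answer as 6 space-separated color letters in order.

Answer: O W R Y R Y

Derivation:
After move 1 (R): R=RRRR U=WGWG F=GYGY D=YBYB B=WBWB
After move 2 (F): F=GGYY U=WGOO R=WRGR D=RRYB L=OYOB
After move 3 (R): R=GWRR U=WGOY F=GRYB D=RWYW B=OBGB
After move 4 (U'): U=GYWO F=OYYB R=GRRR B=GWGB L=OBOB
After move 5 (F'): F=YBOY U=GYGR R=WRRR D=BBYW L=OOOW
After move 6 (U'): U=YRGG F=OOOY R=YBRR B=WRGB L=GWOW
Query 1: F[2] = O
Query 2: L[1] = W
Query 3: B[1] = R
Query 4: R[0] = Y
Query 5: U[1] = R
Query 6: D[2] = Y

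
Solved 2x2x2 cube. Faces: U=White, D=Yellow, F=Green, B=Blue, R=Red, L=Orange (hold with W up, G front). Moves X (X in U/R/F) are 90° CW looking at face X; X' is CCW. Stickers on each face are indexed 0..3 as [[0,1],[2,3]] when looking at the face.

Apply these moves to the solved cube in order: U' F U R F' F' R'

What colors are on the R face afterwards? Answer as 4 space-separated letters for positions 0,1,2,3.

After move 1 (U'): U=WWWW F=OOGG R=GGRR B=RRBB L=BBOO
After move 2 (F): F=GOGO U=WWOB R=WGWR D=RGYY L=BYOY
After move 3 (U): U=OWBW F=WGGO R=RRWR B=BYBB L=GOOY
After move 4 (R): R=WRRR U=OGBO F=WGGY D=RBYB B=WYWB
After move 5 (F'): F=GYWG U=OGWR R=BRRR D=OYYB L=GOOB
After move 6 (F'): F=YGGW U=OGBR R=YROR D=OBYB L=GROW
After move 7 (R'): R=RRYO U=OWBW F=YGGR D=OGYW B=BYBB
Query: R face = RRYO

Answer: R R Y O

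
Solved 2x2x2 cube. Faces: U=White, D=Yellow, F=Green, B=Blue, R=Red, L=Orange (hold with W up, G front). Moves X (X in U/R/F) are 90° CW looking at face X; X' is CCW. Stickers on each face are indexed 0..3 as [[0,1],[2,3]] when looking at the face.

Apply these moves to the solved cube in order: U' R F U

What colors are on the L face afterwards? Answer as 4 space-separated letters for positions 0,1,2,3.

Answer: G O O B

Derivation:
After move 1 (U'): U=WWWW F=OOGG R=GGRR B=RRBB L=BBOO
After move 2 (R): R=RGRG U=WOWG F=OYGY D=YBYR B=WRWB
After move 3 (F): F=GOYY U=WOOB R=WGGG D=RRYR L=BYOB
After move 4 (U): U=OWBO F=WGYY R=WRGG B=BYWB L=GOOB
Query: L face = GOOB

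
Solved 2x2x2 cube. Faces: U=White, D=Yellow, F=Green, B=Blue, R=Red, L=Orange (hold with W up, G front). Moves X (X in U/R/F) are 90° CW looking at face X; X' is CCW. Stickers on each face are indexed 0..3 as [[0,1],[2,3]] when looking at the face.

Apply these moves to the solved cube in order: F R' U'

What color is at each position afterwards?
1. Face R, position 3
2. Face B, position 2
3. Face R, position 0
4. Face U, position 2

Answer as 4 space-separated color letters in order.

After move 1 (F): F=GGGG U=WWOO R=WRWR D=RRYY L=OYOY
After move 2 (R'): R=RRWW U=WBOB F=GWGO D=RGYG B=YBRB
After move 3 (U'): U=BBWO F=OYGO R=GWWW B=RRRB L=YBOY
Query 1: R[3] = W
Query 2: B[2] = R
Query 3: R[0] = G
Query 4: U[2] = W

Answer: W R G W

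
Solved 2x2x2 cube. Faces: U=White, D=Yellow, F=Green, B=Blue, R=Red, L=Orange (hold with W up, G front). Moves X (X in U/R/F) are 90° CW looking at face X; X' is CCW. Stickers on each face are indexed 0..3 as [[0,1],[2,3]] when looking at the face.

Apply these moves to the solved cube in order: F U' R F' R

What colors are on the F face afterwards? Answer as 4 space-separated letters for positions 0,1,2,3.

Answer: R Y O W

Derivation:
After move 1 (F): F=GGGG U=WWOO R=WRWR D=RRYY L=OYOY
After move 2 (U'): U=WOWO F=OYGG R=GGWR B=WRBB L=BBOY
After move 3 (R): R=WGRG U=WYWG F=ORGY D=RBYW B=OROB
After move 4 (F'): F=RYOG U=WYWR R=BGRG D=BYYW L=BGOW
After move 5 (R): R=RBGG U=WYWG F=RYOW D=BOYO B=RRYB
Query: F face = RYOW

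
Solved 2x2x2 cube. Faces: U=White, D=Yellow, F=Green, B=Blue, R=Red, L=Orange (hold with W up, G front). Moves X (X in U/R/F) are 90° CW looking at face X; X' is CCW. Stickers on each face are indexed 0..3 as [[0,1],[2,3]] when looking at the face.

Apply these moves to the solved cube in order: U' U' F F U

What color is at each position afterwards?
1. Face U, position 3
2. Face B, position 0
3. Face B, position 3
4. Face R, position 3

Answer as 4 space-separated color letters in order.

Answer: W R B R

Derivation:
After move 1 (U'): U=WWWW F=OOGG R=GGRR B=RRBB L=BBOO
After move 2 (U'): U=WWWW F=BBGG R=OORR B=GGBB L=RROO
After move 3 (F): F=GBGB U=WWOR R=WOWR D=ROYY L=RYOY
After move 4 (F): F=GGBB U=WWYY R=OORR D=WWYY L=RROO
After move 5 (U): U=YWYW F=OOBB R=GGRR B=RRBB L=GGOO
Query 1: U[3] = W
Query 2: B[0] = R
Query 3: B[3] = B
Query 4: R[3] = R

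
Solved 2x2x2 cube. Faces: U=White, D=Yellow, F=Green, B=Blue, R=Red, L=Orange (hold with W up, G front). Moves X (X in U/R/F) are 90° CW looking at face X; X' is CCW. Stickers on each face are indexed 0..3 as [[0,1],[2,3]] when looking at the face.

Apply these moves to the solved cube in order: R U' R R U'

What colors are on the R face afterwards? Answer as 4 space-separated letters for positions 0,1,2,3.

After move 1 (R): R=RRRR U=WGWG F=GYGY D=YBYB B=WBWB
After move 2 (U'): U=GGWW F=OOGY R=GYRR B=RRWB L=WBOO
After move 3 (R): R=RGRY U=GOWY F=OBGB D=YWYR B=WRGB
After move 4 (R): R=RRYG U=GBWB F=OWGR D=YGYW B=YROB
After move 5 (U'): U=BBGW F=WBGR R=OWYG B=RROB L=YROO
Query: R face = OWYG

Answer: O W Y G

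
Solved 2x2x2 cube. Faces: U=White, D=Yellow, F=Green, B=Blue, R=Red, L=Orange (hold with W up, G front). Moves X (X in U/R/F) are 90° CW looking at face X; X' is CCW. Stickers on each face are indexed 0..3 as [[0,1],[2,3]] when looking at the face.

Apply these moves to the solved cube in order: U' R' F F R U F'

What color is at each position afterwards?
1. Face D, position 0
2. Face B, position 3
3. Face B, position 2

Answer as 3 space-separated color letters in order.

After move 1 (U'): U=WWWW F=OOGG R=GGRR B=RRBB L=BBOO
After move 2 (R'): R=GRGR U=WBWR F=OWGW D=YOYG B=YRYB
After move 3 (F): F=GOWW U=WBOB R=WRRR D=GGYG L=BYOO
After move 4 (F): F=WGWO U=WBOY R=ORBR D=RWYG L=BGOG
After move 5 (R): R=BORR U=WGOO F=WWWG D=RYYY B=YRBB
After move 6 (U): U=OWOG F=BOWG R=YRRR B=BGBB L=WWOG
After move 7 (F'): F=OGBW U=OWYR R=YRRR D=WGYY L=WGOO
Query 1: D[0] = W
Query 2: B[3] = B
Query 3: B[2] = B

Answer: W B B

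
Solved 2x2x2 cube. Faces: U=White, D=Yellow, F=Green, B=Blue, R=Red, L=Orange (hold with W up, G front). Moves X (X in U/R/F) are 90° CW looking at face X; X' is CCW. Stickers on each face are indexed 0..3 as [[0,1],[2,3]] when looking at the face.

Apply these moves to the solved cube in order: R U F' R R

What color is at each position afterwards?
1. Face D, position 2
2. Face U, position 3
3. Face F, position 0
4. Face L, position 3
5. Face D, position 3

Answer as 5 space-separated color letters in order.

After move 1 (R): R=RRRR U=WGWG F=GYGY D=YBYB B=WBWB
After move 2 (U): U=WWGG F=RRGY R=WBRR B=OOWB L=GYOO
After move 3 (F'): F=RYRG U=WWWR R=BBYR D=YOYB L=GGOG
After move 4 (R): R=YBRB U=WYWG F=RORB D=YWYO B=ROWB
After move 5 (R): R=RYBB U=WOWB F=RWRO D=YWYR B=GOYB
Query 1: D[2] = Y
Query 2: U[3] = B
Query 3: F[0] = R
Query 4: L[3] = G
Query 5: D[3] = R

Answer: Y B R G R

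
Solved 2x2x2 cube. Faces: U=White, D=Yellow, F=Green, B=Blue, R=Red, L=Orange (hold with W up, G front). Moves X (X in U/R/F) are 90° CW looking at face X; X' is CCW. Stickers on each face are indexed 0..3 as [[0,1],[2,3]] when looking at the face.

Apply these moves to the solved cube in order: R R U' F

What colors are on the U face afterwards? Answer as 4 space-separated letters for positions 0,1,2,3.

After move 1 (R): R=RRRR U=WGWG F=GYGY D=YBYB B=WBWB
After move 2 (R): R=RRRR U=WYWY F=GBGB D=YWYW B=GBGB
After move 3 (U'): U=YYWW F=OOGB R=GBRR B=RRGB L=GBOO
After move 4 (F): F=GOBO U=YYOB R=WBWR D=RGYW L=GYOW
Query: U face = YYOB

Answer: Y Y O B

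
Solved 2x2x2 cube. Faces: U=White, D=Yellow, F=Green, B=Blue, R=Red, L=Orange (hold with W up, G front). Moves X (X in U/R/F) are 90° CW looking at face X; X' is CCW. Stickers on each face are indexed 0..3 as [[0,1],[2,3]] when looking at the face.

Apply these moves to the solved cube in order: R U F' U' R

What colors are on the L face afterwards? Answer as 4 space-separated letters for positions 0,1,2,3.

After move 1 (R): R=RRRR U=WGWG F=GYGY D=YBYB B=WBWB
After move 2 (U): U=WWGG F=RRGY R=WBRR B=OOWB L=GYOO
After move 3 (F'): F=RYRG U=WWWR R=BBYR D=YOYB L=GGOG
After move 4 (U'): U=WRWW F=GGRG R=RYYR B=BBWB L=OOOG
After move 5 (R): R=YRRY U=WGWG F=GORB D=YWYB B=WBRB
Query: L face = OOOG

Answer: O O O G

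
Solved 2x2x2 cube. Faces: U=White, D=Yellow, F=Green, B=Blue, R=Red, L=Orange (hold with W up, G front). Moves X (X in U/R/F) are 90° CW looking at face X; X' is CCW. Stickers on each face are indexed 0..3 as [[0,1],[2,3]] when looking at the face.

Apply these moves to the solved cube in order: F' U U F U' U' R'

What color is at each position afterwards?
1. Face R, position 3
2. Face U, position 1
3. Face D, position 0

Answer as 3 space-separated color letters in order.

Answer: W B Y

Derivation:
After move 1 (F'): F=GGGG U=WWRR R=YRYR D=OOYY L=OWOW
After move 2 (U): U=RWRW F=YRGG R=BBYR B=OWBB L=GGOW
After move 3 (U): U=RRWW F=BBGG R=OWYR B=GGBB L=YROW
After move 4 (F): F=GBGB U=RRWR R=WWWR D=YOYY L=YOOO
After move 5 (U'): U=RRRW F=YOGB R=GBWR B=WWBB L=GGOO
After move 6 (U'): U=RWRR F=GGGB R=YOWR B=GBBB L=WWOO
After move 7 (R'): R=ORYW U=RBRG F=GWGR D=YGYB B=YBOB
Query 1: R[3] = W
Query 2: U[1] = B
Query 3: D[0] = Y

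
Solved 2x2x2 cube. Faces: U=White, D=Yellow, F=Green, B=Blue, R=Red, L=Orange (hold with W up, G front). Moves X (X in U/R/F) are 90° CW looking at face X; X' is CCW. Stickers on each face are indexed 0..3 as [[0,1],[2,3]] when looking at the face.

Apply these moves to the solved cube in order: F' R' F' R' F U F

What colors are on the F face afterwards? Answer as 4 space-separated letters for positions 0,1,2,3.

Answer: Y R B Y

Derivation:
After move 1 (F'): F=GGGG U=WWRR R=YRYR D=OOYY L=OWOW
After move 2 (R'): R=RRYY U=WBRB F=GWGR D=OGYG B=YBOB
After move 3 (F'): F=WRGG U=WBRY R=GROY D=WWYG L=OBOR
After move 4 (R'): R=RYGO U=WORY F=WBGY D=WRYG B=GBWB
After move 5 (F): F=GWYB U=WORB R=RYYO D=GRYG L=OWOR
After move 6 (U): U=RWBO F=RYYB R=GBYO B=OWWB L=GWOR
After move 7 (F): F=YRBY U=RWRW R=BBOO D=YGYG L=GGOR
Query: F face = YRBY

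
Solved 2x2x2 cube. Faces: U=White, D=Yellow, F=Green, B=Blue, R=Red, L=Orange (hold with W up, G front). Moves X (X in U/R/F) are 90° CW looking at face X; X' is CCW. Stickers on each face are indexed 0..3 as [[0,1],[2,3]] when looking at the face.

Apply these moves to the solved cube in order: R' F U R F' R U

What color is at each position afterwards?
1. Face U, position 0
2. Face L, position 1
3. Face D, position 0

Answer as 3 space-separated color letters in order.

Answer: B G G

Derivation:
After move 1 (R'): R=RRRR U=WBWB F=GWGW D=YGYG B=YBYB
After move 2 (F): F=GGWW U=WBOO R=WRBR D=RRYG L=OYOG
After move 3 (U): U=OWOB F=WRWW R=YBBR B=OYYB L=GGOG
After move 4 (R): R=BYRB U=OROW F=WRWG D=RYYO B=BYWB
After move 5 (F'): F=RGWW U=ORBR R=YYRB D=GGYO L=GWOO
After move 6 (R): R=RYBY U=OGBW F=RGWO D=GWYB B=RYRB
After move 7 (U): U=BOWG F=RYWO R=RYBY B=GWRB L=RGOO
Query 1: U[0] = B
Query 2: L[1] = G
Query 3: D[0] = G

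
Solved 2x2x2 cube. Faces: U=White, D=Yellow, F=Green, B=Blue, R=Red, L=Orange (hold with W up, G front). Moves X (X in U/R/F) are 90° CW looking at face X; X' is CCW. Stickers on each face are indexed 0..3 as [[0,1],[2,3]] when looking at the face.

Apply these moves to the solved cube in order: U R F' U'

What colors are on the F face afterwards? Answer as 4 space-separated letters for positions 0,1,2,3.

Answer: G G R G

Derivation:
After move 1 (U): U=WWWW F=RRGG R=BBRR B=OOBB L=GGOO
After move 2 (R): R=RBRB U=WRWG F=RYGY D=YBYO B=WOWB
After move 3 (F'): F=YYRG U=WRRR R=BBYB D=GOYO L=GGOW
After move 4 (U'): U=RRWR F=GGRG R=YYYB B=BBWB L=WOOW
Query: F face = GGRG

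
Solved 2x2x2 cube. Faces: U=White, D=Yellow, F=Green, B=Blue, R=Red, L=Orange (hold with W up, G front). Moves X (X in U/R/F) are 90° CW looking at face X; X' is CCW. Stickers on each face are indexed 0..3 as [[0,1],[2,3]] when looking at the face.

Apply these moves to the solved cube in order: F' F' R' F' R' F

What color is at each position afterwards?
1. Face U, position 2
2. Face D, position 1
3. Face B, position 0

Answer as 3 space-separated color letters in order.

After move 1 (F'): F=GGGG U=WWRR R=YRYR D=OOYY L=OWOW
After move 2 (F'): F=GGGG U=WWYY R=OROR D=WWYY L=OROR
After move 3 (R'): R=RROO U=WBYB F=GWGY D=WGYG B=YBWB
After move 4 (F'): F=WYGG U=WBRO R=GRWO D=RRYG L=OBOY
After move 5 (R'): R=ROGW U=WWRY F=WBGO D=RYYG B=GBRB
After move 6 (F): F=GWOB U=WWYB R=ROYW D=GRYG L=OROY
Query 1: U[2] = Y
Query 2: D[1] = R
Query 3: B[0] = G

Answer: Y R G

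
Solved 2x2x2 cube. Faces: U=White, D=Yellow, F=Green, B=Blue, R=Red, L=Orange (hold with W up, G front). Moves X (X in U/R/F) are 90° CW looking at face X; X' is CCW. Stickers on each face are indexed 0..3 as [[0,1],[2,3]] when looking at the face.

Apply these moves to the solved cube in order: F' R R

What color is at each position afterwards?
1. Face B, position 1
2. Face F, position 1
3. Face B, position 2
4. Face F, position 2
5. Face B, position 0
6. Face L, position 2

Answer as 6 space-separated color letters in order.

Answer: B B G G G O

Derivation:
After move 1 (F'): F=GGGG U=WWRR R=YRYR D=OOYY L=OWOW
After move 2 (R): R=YYRR U=WGRG F=GOGY D=OBYB B=RBWB
After move 3 (R): R=RYRY U=WORY F=GBGB D=OWYR B=GBGB
Query 1: B[1] = B
Query 2: F[1] = B
Query 3: B[2] = G
Query 4: F[2] = G
Query 5: B[0] = G
Query 6: L[2] = O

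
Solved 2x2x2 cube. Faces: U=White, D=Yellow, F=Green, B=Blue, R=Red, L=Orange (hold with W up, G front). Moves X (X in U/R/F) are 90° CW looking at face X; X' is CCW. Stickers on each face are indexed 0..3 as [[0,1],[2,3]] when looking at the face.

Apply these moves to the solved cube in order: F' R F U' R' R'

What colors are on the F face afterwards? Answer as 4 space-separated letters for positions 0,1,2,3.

After move 1 (F'): F=GGGG U=WWRR R=YRYR D=OOYY L=OWOW
After move 2 (R): R=YYRR U=WGRG F=GOGY D=OBYB B=RBWB
After move 3 (F): F=GGYO U=WGWW R=RYGR D=RYYB L=OOOB
After move 4 (U'): U=GWWW F=OOYO R=GGGR B=RYWB L=RBOB
After move 5 (R'): R=GRGG U=GWWR F=OWYW D=ROYO B=BYYB
After move 6 (R'): R=RGGG U=GYWB F=OWYR D=RWYW B=OYOB
Query: F face = OWYR

Answer: O W Y R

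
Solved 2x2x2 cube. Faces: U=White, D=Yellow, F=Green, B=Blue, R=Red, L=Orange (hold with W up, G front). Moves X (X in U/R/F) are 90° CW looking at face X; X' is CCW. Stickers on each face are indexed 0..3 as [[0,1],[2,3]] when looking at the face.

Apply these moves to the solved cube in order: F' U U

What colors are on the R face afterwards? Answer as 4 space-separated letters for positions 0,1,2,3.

After move 1 (F'): F=GGGG U=WWRR R=YRYR D=OOYY L=OWOW
After move 2 (U): U=RWRW F=YRGG R=BBYR B=OWBB L=GGOW
After move 3 (U): U=RRWW F=BBGG R=OWYR B=GGBB L=YROW
Query: R face = OWYR

Answer: O W Y R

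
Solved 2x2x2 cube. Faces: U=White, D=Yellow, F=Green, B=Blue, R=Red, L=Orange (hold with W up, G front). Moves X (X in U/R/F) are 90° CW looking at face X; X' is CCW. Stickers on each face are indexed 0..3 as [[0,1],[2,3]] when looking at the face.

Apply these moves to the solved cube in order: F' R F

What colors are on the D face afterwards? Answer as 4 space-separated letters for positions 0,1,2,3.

After move 1 (F'): F=GGGG U=WWRR R=YRYR D=OOYY L=OWOW
After move 2 (R): R=YYRR U=WGRG F=GOGY D=OBYB B=RBWB
After move 3 (F): F=GGYO U=WGWW R=RYGR D=RYYB L=OOOB
Query: D face = RYYB

Answer: R Y Y B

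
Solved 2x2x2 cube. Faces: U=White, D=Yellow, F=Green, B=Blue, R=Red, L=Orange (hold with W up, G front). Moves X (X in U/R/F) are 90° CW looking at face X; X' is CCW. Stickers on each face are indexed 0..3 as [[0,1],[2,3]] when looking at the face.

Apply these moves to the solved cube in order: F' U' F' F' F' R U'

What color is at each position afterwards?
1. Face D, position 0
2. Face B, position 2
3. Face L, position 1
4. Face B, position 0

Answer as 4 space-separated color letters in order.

After move 1 (F'): F=GGGG U=WWRR R=YRYR D=OOYY L=OWOW
After move 2 (U'): U=WRWR F=OWGG R=GGYR B=YRBB L=BBOW
After move 3 (F'): F=WGOG U=WRGY R=OGOR D=BWYY L=BROW
After move 4 (F'): F=GGWO U=WROO R=WGBR D=RWYY L=BYOG
After move 5 (F'): F=GOGW U=WRWB R=WGRR D=YGYY L=BOOO
After move 6 (R): R=RWRG U=WOWW F=GGGY D=YBYY B=BRRB
After move 7 (U'): U=OWWW F=BOGY R=GGRG B=RWRB L=BROO
Query 1: D[0] = Y
Query 2: B[2] = R
Query 3: L[1] = R
Query 4: B[0] = R

Answer: Y R R R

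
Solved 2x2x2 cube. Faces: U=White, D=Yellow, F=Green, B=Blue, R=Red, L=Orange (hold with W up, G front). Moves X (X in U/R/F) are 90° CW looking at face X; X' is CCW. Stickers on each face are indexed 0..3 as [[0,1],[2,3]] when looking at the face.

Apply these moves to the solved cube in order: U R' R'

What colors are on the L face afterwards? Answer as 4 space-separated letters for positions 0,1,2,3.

Answer: G G O O

Derivation:
After move 1 (U): U=WWWW F=RRGG R=BBRR B=OOBB L=GGOO
After move 2 (R'): R=BRBR U=WBWO F=RWGW D=YRYG B=YOYB
After move 3 (R'): R=RRBB U=WYWY F=RBGO D=YWYW B=GORB
Query: L face = GGOO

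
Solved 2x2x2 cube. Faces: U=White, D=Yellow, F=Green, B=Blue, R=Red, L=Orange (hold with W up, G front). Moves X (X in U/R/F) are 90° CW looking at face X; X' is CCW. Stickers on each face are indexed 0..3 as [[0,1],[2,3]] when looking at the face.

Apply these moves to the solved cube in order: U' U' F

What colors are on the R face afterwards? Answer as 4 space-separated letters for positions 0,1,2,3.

After move 1 (U'): U=WWWW F=OOGG R=GGRR B=RRBB L=BBOO
After move 2 (U'): U=WWWW F=BBGG R=OORR B=GGBB L=RROO
After move 3 (F): F=GBGB U=WWOR R=WOWR D=ROYY L=RYOY
Query: R face = WOWR

Answer: W O W R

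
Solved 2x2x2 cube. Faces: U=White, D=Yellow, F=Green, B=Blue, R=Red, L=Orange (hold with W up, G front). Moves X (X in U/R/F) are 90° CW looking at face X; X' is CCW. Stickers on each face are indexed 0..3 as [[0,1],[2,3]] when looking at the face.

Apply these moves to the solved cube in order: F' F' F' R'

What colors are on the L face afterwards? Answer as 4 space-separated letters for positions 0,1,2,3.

After move 1 (F'): F=GGGG U=WWRR R=YRYR D=OOYY L=OWOW
After move 2 (F'): F=GGGG U=WWYY R=OROR D=WWYY L=OROR
After move 3 (F'): F=GGGG U=WWOO R=WRWR D=RRYY L=OYOY
After move 4 (R'): R=RRWW U=WBOB F=GWGO D=RGYG B=YBRB
Query: L face = OYOY

Answer: O Y O Y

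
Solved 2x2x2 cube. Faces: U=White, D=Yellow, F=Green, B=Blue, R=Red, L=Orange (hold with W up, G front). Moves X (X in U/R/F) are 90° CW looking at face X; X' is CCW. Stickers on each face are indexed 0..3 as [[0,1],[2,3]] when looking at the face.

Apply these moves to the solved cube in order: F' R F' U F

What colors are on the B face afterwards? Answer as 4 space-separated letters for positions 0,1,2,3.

Answer: O G W B

Derivation:
After move 1 (F'): F=GGGG U=WWRR R=YRYR D=OOYY L=OWOW
After move 2 (R): R=YYRR U=WGRG F=GOGY D=OBYB B=RBWB
After move 3 (F'): F=OYGG U=WGYR R=BYOR D=WWYB L=OGOR
After move 4 (U): U=YWRG F=BYGG R=RBOR B=OGWB L=OYOR
After move 5 (F): F=GBGY U=YWRY R=RBGR D=ORYB L=OWOW
Query: B face = OGWB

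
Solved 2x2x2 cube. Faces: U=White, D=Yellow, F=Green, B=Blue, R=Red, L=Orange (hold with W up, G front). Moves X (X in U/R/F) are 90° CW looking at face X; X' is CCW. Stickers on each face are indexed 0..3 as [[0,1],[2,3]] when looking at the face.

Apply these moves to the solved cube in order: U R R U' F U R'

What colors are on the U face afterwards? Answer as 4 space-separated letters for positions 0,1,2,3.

Answer: O R O G

Derivation:
After move 1 (U): U=WWWW F=RRGG R=BBRR B=OOBB L=GGOO
After move 2 (R): R=RBRB U=WRWG F=RYGY D=YBYO B=WOWB
After move 3 (R): R=RRBB U=WYWY F=RBGO D=YWYW B=GORB
After move 4 (U'): U=YYWW F=GGGO R=RBBB B=RRRB L=GOOO
After move 5 (F): F=GGOG U=YYOO R=WBWB D=BRYW L=GYOW
After move 6 (U): U=OYOY F=WBOG R=RRWB B=GYRB L=GGOW
After move 7 (R'): R=RBRW U=OROG F=WYOY D=BBYG B=WYRB
Query: U face = OROG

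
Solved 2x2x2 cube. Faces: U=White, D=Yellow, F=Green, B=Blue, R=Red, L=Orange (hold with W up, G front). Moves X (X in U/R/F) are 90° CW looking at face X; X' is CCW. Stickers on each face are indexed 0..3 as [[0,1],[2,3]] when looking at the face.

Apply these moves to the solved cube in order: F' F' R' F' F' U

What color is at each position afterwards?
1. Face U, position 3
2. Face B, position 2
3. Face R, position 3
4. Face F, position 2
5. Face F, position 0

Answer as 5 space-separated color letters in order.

After move 1 (F'): F=GGGG U=WWRR R=YRYR D=OOYY L=OWOW
After move 2 (F'): F=GGGG U=WWYY R=OROR D=WWYY L=OROR
After move 3 (R'): R=RROO U=WBYB F=GWGY D=WGYG B=YBWB
After move 4 (F'): F=WYGG U=WBRO R=GRWO D=RRYG L=OBOY
After move 5 (F'): F=YGWG U=WBGW R=RRRO D=BYYG L=OOOR
After move 6 (U): U=GWWB F=RRWG R=YBRO B=OOWB L=YGOR
Query 1: U[3] = B
Query 2: B[2] = W
Query 3: R[3] = O
Query 4: F[2] = W
Query 5: F[0] = R

Answer: B W O W R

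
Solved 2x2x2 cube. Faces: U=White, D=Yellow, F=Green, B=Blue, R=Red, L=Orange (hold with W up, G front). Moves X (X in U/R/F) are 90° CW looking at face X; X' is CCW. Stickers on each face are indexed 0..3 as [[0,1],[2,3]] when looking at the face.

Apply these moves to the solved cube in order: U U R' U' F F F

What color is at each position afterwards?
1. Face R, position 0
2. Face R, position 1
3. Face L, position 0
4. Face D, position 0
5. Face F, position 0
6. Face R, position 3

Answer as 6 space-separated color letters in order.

After move 1 (U): U=WWWW F=RRGG R=BBRR B=OOBB L=GGOO
After move 2 (U): U=WWWW F=BBGG R=OORR B=GGBB L=RROO
After move 3 (R'): R=OROR U=WBWG F=BWGW D=YBYG B=YGYB
After move 4 (U'): U=BGWW F=RRGW R=BWOR B=ORYB L=YGOO
After move 5 (F): F=GRWR U=BGOG R=WWWR D=OBYG L=YYOB
After move 6 (F): F=WGRR U=BGBY R=OWGR D=WWYG L=YOOB
After move 7 (F): F=RWRG U=BGBO R=BWYR D=GOYG L=YWOW
Query 1: R[0] = B
Query 2: R[1] = W
Query 3: L[0] = Y
Query 4: D[0] = G
Query 5: F[0] = R
Query 6: R[3] = R

Answer: B W Y G R R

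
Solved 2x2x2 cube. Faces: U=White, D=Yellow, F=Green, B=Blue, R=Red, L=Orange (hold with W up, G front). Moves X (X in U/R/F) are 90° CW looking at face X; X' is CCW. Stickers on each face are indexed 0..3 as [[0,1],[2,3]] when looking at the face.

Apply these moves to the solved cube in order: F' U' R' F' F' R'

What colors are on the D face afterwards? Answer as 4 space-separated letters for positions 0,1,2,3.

Answer: Y G Y O

Derivation:
After move 1 (F'): F=GGGG U=WWRR R=YRYR D=OOYY L=OWOW
After move 2 (U'): U=WRWR F=OWGG R=GGYR B=YRBB L=BBOW
After move 3 (R'): R=GRGY U=WBWY F=ORGR D=OWYG B=YROB
After move 4 (F'): F=RROG U=WBGG R=WROY D=BWYG L=BYOW
After move 5 (F'): F=RGRO U=WBWO R=WRBY D=YWYG L=BGOG
After move 6 (R'): R=RYWB U=WOWY F=RBRO D=YGYO B=GRWB
Query: D face = YGYO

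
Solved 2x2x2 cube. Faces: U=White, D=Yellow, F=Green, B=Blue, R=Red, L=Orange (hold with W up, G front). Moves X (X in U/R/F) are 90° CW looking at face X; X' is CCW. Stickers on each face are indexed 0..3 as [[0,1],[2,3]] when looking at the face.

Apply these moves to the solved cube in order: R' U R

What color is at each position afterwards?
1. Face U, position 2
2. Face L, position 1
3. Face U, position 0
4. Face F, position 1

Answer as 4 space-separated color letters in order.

Answer: B W W G

Derivation:
After move 1 (R'): R=RRRR U=WBWB F=GWGW D=YGYG B=YBYB
After move 2 (U): U=WWBB F=RRGW R=YBRR B=OOYB L=GWOO
After move 3 (R): R=RYRB U=WRBW F=RGGG D=YYYO B=BOWB
Query 1: U[2] = B
Query 2: L[1] = W
Query 3: U[0] = W
Query 4: F[1] = G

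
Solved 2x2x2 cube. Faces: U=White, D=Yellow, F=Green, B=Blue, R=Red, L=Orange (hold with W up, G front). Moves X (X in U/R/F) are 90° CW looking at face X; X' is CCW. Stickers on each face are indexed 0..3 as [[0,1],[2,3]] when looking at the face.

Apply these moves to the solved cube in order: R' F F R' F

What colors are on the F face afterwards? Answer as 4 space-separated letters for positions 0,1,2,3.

Answer: W W Y B

Derivation:
After move 1 (R'): R=RRRR U=WBWB F=GWGW D=YGYG B=YBYB
After move 2 (F): F=GGWW U=WBOO R=WRBR D=RRYG L=OYOG
After move 3 (F): F=WGWG U=WBGY R=OROR D=BWYG L=OROR
After move 4 (R'): R=RROO U=WYGY F=WBWY D=BGYG B=GBWB
After move 5 (F): F=WWYB U=WYRR R=GRYO D=ORYG L=OBOG
Query: F face = WWYB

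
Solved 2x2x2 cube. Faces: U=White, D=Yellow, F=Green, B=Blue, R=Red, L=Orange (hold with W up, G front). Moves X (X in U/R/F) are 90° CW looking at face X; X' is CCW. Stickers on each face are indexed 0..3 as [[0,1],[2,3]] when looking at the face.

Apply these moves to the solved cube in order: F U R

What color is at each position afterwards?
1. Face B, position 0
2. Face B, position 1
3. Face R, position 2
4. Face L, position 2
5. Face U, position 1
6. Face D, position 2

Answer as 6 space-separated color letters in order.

After move 1 (F): F=GGGG U=WWOO R=WRWR D=RRYY L=OYOY
After move 2 (U): U=OWOW F=WRGG R=BBWR B=OYBB L=GGOY
After move 3 (R): R=WBRB U=OROG F=WRGY D=RBYO B=WYWB
Query 1: B[0] = W
Query 2: B[1] = Y
Query 3: R[2] = R
Query 4: L[2] = O
Query 5: U[1] = R
Query 6: D[2] = Y

Answer: W Y R O R Y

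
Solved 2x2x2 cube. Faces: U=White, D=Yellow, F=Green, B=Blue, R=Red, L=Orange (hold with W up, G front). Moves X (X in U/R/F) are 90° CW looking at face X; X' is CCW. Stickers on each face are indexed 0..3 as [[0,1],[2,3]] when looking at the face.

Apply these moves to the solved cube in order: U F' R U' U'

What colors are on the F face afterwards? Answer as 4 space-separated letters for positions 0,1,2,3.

Answer: R O R Y

Derivation:
After move 1 (U): U=WWWW F=RRGG R=BBRR B=OOBB L=GGOO
After move 2 (F'): F=RGRG U=WWBR R=YBYR D=GOYY L=GWOW
After move 3 (R): R=YYRB U=WGBG F=RORY D=GBYO B=ROWB
After move 4 (U'): U=GGWB F=GWRY R=RORB B=YYWB L=ROOW
After move 5 (U'): U=GBGW F=RORY R=GWRB B=ROWB L=YYOW
Query: F face = RORY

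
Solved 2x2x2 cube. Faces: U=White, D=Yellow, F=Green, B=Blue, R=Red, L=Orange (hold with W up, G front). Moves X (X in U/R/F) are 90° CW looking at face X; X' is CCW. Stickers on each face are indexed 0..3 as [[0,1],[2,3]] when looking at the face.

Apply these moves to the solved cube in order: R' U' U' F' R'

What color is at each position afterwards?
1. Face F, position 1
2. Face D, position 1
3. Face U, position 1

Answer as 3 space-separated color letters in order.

After move 1 (R'): R=RRRR U=WBWB F=GWGW D=YGYG B=YBYB
After move 2 (U'): U=BBWW F=OOGW R=GWRR B=RRYB L=YBOO
After move 3 (U'): U=BWBW F=YBGW R=OORR B=GWYB L=RROO
After move 4 (F'): F=BWYG U=BWOR R=GOYR D=ROYG L=RWOB
After move 5 (R'): R=ORGY U=BYOG F=BWYR D=RWYG B=GWOB
Query 1: F[1] = W
Query 2: D[1] = W
Query 3: U[1] = Y

Answer: W W Y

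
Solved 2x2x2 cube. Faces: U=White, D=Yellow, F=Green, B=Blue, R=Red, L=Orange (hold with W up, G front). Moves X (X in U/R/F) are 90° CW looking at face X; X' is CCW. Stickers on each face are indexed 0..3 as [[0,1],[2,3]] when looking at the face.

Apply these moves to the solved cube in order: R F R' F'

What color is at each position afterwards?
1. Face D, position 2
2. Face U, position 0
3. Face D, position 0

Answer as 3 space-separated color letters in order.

After move 1 (R): R=RRRR U=WGWG F=GYGY D=YBYB B=WBWB
After move 2 (F): F=GGYY U=WGOO R=WRGR D=RRYB L=OYOB
After move 3 (R'): R=RRWG U=WWOW F=GGYO D=RGYY B=BBRB
After move 4 (F'): F=GOGY U=WWRW R=GRRG D=YBYY L=OWOO
Query 1: D[2] = Y
Query 2: U[0] = W
Query 3: D[0] = Y

Answer: Y W Y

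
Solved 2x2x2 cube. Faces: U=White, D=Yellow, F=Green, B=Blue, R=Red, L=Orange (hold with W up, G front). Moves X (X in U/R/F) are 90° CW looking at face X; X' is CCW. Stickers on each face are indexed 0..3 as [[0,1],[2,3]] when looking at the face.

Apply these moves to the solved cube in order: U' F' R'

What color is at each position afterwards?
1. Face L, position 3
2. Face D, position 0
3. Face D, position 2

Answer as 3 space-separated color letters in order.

After move 1 (U'): U=WWWW F=OOGG R=GGRR B=RRBB L=BBOO
After move 2 (F'): F=OGOG U=WWGR R=YGYR D=BOYY L=BWOW
After move 3 (R'): R=GRYY U=WBGR F=OWOR D=BGYG B=YROB
Query 1: L[3] = W
Query 2: D[0] = B
Query 3: D[2] = Y

Answer: W B Y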